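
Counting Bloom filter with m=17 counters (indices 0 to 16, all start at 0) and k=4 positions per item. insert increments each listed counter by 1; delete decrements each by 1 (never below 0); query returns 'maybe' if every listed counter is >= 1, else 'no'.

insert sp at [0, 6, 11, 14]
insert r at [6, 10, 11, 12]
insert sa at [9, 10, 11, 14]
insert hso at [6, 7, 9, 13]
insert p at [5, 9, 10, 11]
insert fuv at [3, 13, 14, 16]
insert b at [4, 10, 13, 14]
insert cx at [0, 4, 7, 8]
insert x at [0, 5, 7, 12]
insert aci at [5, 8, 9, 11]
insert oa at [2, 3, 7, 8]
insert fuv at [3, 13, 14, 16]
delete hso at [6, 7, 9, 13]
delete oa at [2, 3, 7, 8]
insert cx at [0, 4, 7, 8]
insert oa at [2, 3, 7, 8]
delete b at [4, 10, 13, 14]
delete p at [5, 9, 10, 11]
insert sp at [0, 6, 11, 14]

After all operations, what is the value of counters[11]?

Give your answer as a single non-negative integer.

Step 1: insert sp at [0, 6, 11, 14] -> counters=[1,0,0,0,0,0,1,0,0,0,0,1,0,0,1,0,0]
Step 2: insert r at [6, 10, 11, 12] -> counters=[1,0,0,0,0,0,2,0,0,0,1,2,1,0,1,0,0]
Step 3: insert sa at [9, 10, 11, 14] -> counters=[1,0,0,0,0,0,2,0,0,1,2,3,1,0,2,0,0]
Step 4: insert hso at [6, 7, 9, 13] -> counters=[1,0,0,0,0,0,3,1,0,2,2,3,1,1,2,0,0]
Step 5: insert p at [5, 9, 10, 11] -> counters=[1,0,0,0,0,1,3,1,0,3,3,4,1,1,2,0,0]
Step 6: insert fuv at [3, 13, 14, 16] -> counters=[1,0,0,1,0,1,3,1,0,3,3,4,1,2,3,0,1]
Step 7: insert b at [4, 10, 13, 14] -> counters=[1,0,0,1,1,1,3,1,0,3,4,4,1,3,4,0,1]
Step 8: insert cx at [0, 4, 7, 8] -> counters=[2,0,0,1,2,1,3,2,1,3,4,4,1,3,4,0,1]
Step 9: insert x at [0, 5, 7, 12] -> counters=[3,0,0,1,2,2,3,3,1,3,4,4,2,3,4,0,1]
Step 10: insert aci at [5, 8, 9, 11] -> counters=[3,0,0,1,2,3,3,3,2,4,4,5,2,3,4,0,1]
Step 11: insert oa at [2, 3, 7, 8] -> counters=[3,0,1,2,2,3,3,4,3,4,4,5,2,3,4,0,1]
Step 12: insert fuv at [3, 13, 14, 16] -> counters=[3,0,1,3,2,3,3,4,3,4,4,5,2,4,5,0,2]
Step 13: delete hso at [6, 7, 9, 13] -> counters=[3,0,1,3,2,3,2,3,3,3,4,5,2,3,5,0,2]
Step 14: delete oa at [2, 3, 7, 8] -> counters=[3,0,0,2,2,3,2,2,2,3,4,5,2,3,5,0,2]
Step 15: insert cx at [0, 4, 7, 8] -> counters=[4,0,0,2,3,3,2,3,3,3,4,5,2,3,5,0,2]
Step 16: insert oa at [2, 3, 7, 8] -> counters=[4,0,1,3,3,3,2,4,4,3,4,5,2,3,5,0,2]
Step 17: delete b at [4, 10, 13, 14] -> counters=[4,0,1,3,2,3,2,4,4,3,3,5,2,2,4,0,2]
Step 18: delete p at [5, 9, 10, 11] -> counters=[4,0,1,3,2,2,2,4,4,2,2,4,2,2,4,0,2]
Step 19: insert sp at [0, 6, 11, 14] -> counters=[5,0,1,3,2,2,3,4,4,2,2,5,2,2,5,0,2]
Final counters=[5,0,1,3,2,2,3,4,4,2,2,5,2,2,5,0,2] -> counters[11]=5

Answer: 5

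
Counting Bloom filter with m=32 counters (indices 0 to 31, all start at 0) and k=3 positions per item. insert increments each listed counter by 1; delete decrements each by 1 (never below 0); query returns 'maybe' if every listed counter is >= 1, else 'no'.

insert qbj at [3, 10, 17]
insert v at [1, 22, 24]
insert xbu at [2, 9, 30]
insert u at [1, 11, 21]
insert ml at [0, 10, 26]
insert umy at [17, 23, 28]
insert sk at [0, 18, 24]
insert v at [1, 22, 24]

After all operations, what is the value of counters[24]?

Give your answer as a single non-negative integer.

Step 1: insert qbj at [3, 10, 17] -> counters=[0,0,0,1,0,0,0,0,0,0,1,0,0,0,0,0,0,1,0,0,0,0,0,0,0,0,0,0,0,0,0,0]
Step 2: insert v at [1, 22, 24] -> counters=[0,1,0,1,0,0,0,0,0,0,1,0,0,0,0,0,0,1,0,0,0,0,1,0,1,0,0,0,0,0,0,0]
Step 3: insert xbu at [2, 9, 30] -> counters=[0,1,1,1,0,0,0,0,0,1,1,0,0,0,0,0,0,1,0,0,0,0,1,0,1,0,0,0,0,0,1,0]
Step 4: insert u at [1, 11, 21] -> counters=[0,2,1,1,0,0,0,0,0,1,1,1,0,0,0,0,0,1,0,0,0,1,1,0,1,0,0,0,0,0,1,0]
Step 5: insert ml at [0, 10, 26] -> counters=[1,2,1,1,0,0,0,0,0,1,2,1,0,0,0,0,0,1,0,0,0,1,1,0,1,0,1,0,0,0,1,0]
Step 6: insert umy at [17, 23, 28] -> counters=[1,2,1,1,0,0,0,0,0,1,2,1,0,0,0,0,0,2,0,0,0,1,1,1,1,0,1,0,1,0,1,0]
Step 7: insert sk at [0, 18, 24] -> counters=[2,2,1,1,0,0,0,0,0,1,2,1,0,0,0,0,0,2,1,0,0,1,1,1,2,0,1,0,1,0,1,0]
Step 8: insert v at [1, 22, 24] -> counters=[2,3,1,1,0,0,0,0,0,1,2,1,0,0,0,0,0,2,1,0,0,1,2,1,3,0,1,0,1,0,1,0]
Final counters=[2,3,1,1,0,0,0,0,0,1,2,1,0,0,0,0,0,2,1,0,0,1,2,1,3,0,1,0,1,0,1,0] -> counters[24]=3

Answer: 3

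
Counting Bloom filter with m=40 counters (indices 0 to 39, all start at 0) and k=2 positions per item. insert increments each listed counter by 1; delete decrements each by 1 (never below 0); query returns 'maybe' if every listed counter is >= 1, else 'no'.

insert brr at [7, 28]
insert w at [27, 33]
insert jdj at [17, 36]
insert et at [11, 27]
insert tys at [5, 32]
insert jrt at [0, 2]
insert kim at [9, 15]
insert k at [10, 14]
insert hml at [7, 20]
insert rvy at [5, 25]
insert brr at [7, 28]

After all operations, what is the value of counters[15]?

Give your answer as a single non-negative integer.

Answer: 1

Derivation:
Step 1: insert brr at [7, 28] -> counters=[0,0,0,0,0,0,0,1,0,0,0,0,0,0,0,0,0,0,0,0,0,0,0,0,0,0,0,0,1,0,0,0,0,0,0,0,0,0,0,0]
Step 2: insert w at [27, 33] -> counters=[0,0,0,0,0,0,0,1,0,0,0,0,0,0,0,0,0,0,0,0,0,0,0,0,0,0,0,1,1,0,0,0,0,1,0,0,0,0,0,0]
Step 3: insert jdj at [17, 36] -> counters=[0,0,0,0,0,0,0,1,0,0,0,0,0,0,0,0,0,1,0,0,0,0,0,0,0,0,0,1,1,0,0,0,0,1,0,0,1,0,0,0]
Step 4: insert et at [11, 27] -> counters=[0,0,0,0,0,0,0,1,0,0,0,1,0,0,0,0,0,1,0,0,0,0,0,0,0,0,0,2,1,0,0,0,0,1,0,0,1,0,0,0]
Step 5: insert tys at [5, 32] -> counters=[0,0,0,0,0,1,0,1,0,0,0,1,0,0,0,0,0,1,0,0,0,0,0,0,0,0,0,2,1,0,0,0,1,1,0,0,1,0,0,0]
Step 6: insert jrt at [0, 2] -> counters=[1,0,1,0,0,1,0,1,0,0,0,1,0,0,0,0,0,1,0,0,0,0,0,0,0,0,0,2,1,0,0,0,1,1,0,0,1,0,0,0]
Step 7: insert kim at [9, 15] -> counters=[1,0,1,0,0,1,0,1,0,1,0,1,0,0,0,1,0,1,0,0,0,0,0,0,0,0,0,2,1,0,0,0,1,1,0,0,1,0,0,0]
Step 8: insert k at [10, 14] -> counters=[1,0,1,0,0,1,0,1,0,1,1,1,0,0,1,1,0,1,0,0,0,0,0,0,0,0,0,2,1,0,0,0,1,1,0,0,1,0,0,0]
Step 9: insert hml at [7, 20] -> counters=[1,0,1,0,0,1,0,2,0,1,1,1,0,0,1,1,0,1,0,0,1,0,0,0,0,0,0,2,1,0,0,0,1,1,0,0,1,0,0,0]
Step 10: insert rvy at [5, 25] -> counters=[1,0,1,0,0,2,0,2,0,1,1,1,0,0,1,1,0,1,0,0,1,0,0,0,0,1,0,2,1,0,0,0,1,1,0,0,1,0,0,0]
Step 11: insert brr at [7, 28] -> counters=[1,0,1,0,0,2,0,3,0,1,1,1,0,0,1,1,0,1,0,0,1,0,0,0,0,1,0,2,2,0,0,0,1,1,0,0,1,0,0,0]
Final counters=[1,0,1,0,0,2,0,3,0,1,1,1,0,0,1,1,0,1,0,0,1,0,0,0,0,1,0,2,2,0,0,0,1,1,0,0,1,0,0,0] -> counters[15]=1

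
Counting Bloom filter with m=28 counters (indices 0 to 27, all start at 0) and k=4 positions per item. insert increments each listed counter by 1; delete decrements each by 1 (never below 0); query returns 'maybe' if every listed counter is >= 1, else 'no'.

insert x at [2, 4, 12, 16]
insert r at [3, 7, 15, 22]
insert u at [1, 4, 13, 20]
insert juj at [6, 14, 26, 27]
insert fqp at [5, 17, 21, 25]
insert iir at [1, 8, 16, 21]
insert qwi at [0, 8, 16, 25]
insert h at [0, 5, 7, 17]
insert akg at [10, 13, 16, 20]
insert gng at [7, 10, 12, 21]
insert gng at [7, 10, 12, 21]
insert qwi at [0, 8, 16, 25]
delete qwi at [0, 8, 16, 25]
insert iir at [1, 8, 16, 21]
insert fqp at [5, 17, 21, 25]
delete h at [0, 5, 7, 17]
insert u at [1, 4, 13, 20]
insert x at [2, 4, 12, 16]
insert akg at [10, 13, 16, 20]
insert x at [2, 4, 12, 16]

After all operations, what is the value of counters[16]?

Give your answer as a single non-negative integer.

Answer: 8

Derivation:
Step 1: insert x at [2, 4, 12, 16] -> counters=[0,0,1,0,1,0,0,0,0,0,0,0,1,0,0,0,1,0,0,0,0,0,0,0,0,0,0,0]
Step 2: insert r at [3, 7, 15, 22] -> counters=[0,0,1,1,1,0,0,1,0,0,0,0,1,0,0,1,1,0,0,0,0,0,1,0,0,0,0,0]
Step 3: insert u at [1, 4, 13, 20] -> counters=[0,1,1,1,2,0,0,1,0,0,0,0,1,1,0,1,1,0,0,0,1,0,1,0,0,0,0,0]
Step 4: insert juj at [6, 14, 26, 27] -> counters=[0,1,1,1,2,0,1,1,0,0,0,0,1,1,1,1,1,0,0,0,1,0,1,0,0,0,1,1]
Step 5: insert fqp at [5, 17, 21, 25] -> counters=[0,1,1,1,2,1,1,1,0,0,0,0,1,1,1,1,1,1,0,0,1,1,1,0,0,1,1,1]
Step 6: insert iir at [1, 8, 16, 21] -> counters=[0,2,1,1,2,1,1,1,1,0,0,0,1,1,1,1,2,1,0,0,1,2,1,0,0,1,1,1]
Step 7: insert qwi at [0, 8, 16, 25] -> counters=[1,2,1,1,2,1,1,1,2,0,0,0,1,1,1,1,3,1,0,0,1,2,1,0,0,2,1,1]
Step 8: insert h at [0, 5, 7, 17] -> counters=[2,2,1,1,2,2,1,2,2,0,0,0,1,1,1,1,3,2,0,0,1,2,1,0,0,2,1,1]
Step 9: insert akg at [10, 13, 16, 20] -> counters=[2,2,1,1,2,2,1,2,2,0,1,0,1,2,1,1,4,2,0,0,2,2,1,0,0,2,1,1]
Step 10: insert gng at [7, 10, 12, 21] -> counters=[2,2,1,1,2,2,1,3,2,0,2,0,2,2,1,1,4,2,0,0,2,3,1,0,0,2,1,1]
Step 11: insert gng at [7, 10, 12, 21] -> counters=[2,2,1,1,2,2,1,4,2,0,3,0,3,2,1,1,4,2,0,0,2,4,1,0,0,2,1,1]
Step 12: insert qwi at [0, 8, 16, 25] -> counters=[3,2,1,1,2,2,1,4,3,0,3,0,3,2,1,1,5,2,0,0,2,4,1,0,0,3,1,1]
Step 13: delete qwi at [0, 8, 16, 25] -> counters=[2,2,1,1,2,2,1,4,2,0,3,0,3,2,1,1,4,2,0,0,2,4,1,0,0,2,1,1]
Step 14: insert iir at [1, 8, 16, 21] -> counters=[2,3,1,1,2,2,1,4,3,0,3,0,3,2,1,1,5,2,0,0,2,5,1,0,0,2,1,1]
Step 15: insert fqp at [5, 17, 21, 25] -> counters=[2,3,1,1,2,3,1,4,3,0,3,0,3,2,1,1,5,3,0,0,2,6,1,0,0,3,1,1]
Step 16: delete h at [0, 5, 7, 17] -> counters=[1,3,1,1,2,2,1,3,3,0,3,0,3,2,1,1,5,2,0,0,2,6,1,0,0,3,1,1]
Step 17: insert u at [1, 4, 13, 20] -> counters=[1,4,1,1,3,2,1,3,3,0,3,0,3,3,1,1,5,2,0,0,3,6,1,0,0,3,1,1]
Step 18: insert x at [2, 4, 12, 16] -> counters=[1,4,2,1,4,2,1,3,3,0,3,0,4,3,1,1,6,2,0,0,3,6,1,0,0,3,1,1]
Step 19: insert akg at [10, 13, 16, 20] -> counters=[1,4,2,1,4,2,1,3,3,0,4,0,4,4,1,1,7,2,0,0,4,6,1,0,0,3,1,1]
Step 20: insert x at [2, 4, 12, 16] -> counters=[1,4,3,1,5,2,1,3,3,0,4,0,5,4,1,1,8,2,0,0,4,6,1,0,0,3,1,1]
Final counters=[1,4,3,1,5,2,1,3,3,0,4,0,5,4,1,1,8,2,0,0,4,6,1,0,0,3,1,1] -> counters[16]=8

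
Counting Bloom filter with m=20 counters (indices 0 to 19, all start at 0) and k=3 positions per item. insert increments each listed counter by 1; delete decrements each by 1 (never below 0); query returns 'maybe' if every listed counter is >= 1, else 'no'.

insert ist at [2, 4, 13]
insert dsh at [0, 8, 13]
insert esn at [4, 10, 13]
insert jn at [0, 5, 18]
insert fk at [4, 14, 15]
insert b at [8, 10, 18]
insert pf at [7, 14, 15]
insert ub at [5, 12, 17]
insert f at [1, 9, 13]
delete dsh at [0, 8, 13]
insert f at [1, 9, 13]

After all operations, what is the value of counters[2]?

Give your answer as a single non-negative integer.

Answer: 1

Derivation:
Step 1: insert ist at [2, 4, 13] -> counters=[0,0,1,0,1,0,0,0,0,0,0,0,0,1,0,0,0,0,0,0]
Step 2: insert dsh at [0, 8, 13] -> counters=[1,0,1,0,1,0,0,0,1,0,0,0,0,2,0,0,0,0,0,0]
Step 3: insert esn at [4, 10, 13] -> counters=[1,0,1,0,2,0,0,0,1,0,1,0,0,3,0,0,0,0,0,0]
Step 4: insert jn at [0, 5, 18] -> counters=[2,0,1,0,2,1,0,0,1,0,1,0,0,3,0,0,0,0,1,0]
Step 5: insert fk at [4, 14, 15] -> counters=[2,0,1,0,3,1,0,0,1,0,1,0,0,3,1,1,0,0,1,0]
Step 6: insert b at [8, 10, 18] -> counters=[2,0,1,0,3,1,0,0,2,0,2,0,0,3,1,1,0,0,2,0]
Step 7: insert pf at [7, 14, 15] -> counters=[2,0,1,0,3,1,0,1,2,0,2,0,0,3,2,2,0,0,2,0]
Step 8: insert ub at [5, 12, 17] -> counters=[2,0,1,0,3,2,0,1,2,0,2,0,1,3,2,2,0,1,2,0]
Step 9: insert f at [1, 9, 13] -> counters=[2,1,1,0,3,2,0,1,2,1,2,0,1,4,2,2,0,1,2,0]
Step 10: delete dsh at [0, 8, 13] -> counters=[1,1,1,0,3,2,0,1,1,1,2,0,1,3,2,2,0,1,2,0]
Step 11: insert f at [1, 9, 13] -> counters=[1,2,1,0,3,2,0,1,1,2,2,0,1,4,2,2,0,1,2,0]
Final counters=[1,2,1,0,3,2,0,1,1,2,2,0,1,4,2,2,0,1,2,0] -> counters[2]=1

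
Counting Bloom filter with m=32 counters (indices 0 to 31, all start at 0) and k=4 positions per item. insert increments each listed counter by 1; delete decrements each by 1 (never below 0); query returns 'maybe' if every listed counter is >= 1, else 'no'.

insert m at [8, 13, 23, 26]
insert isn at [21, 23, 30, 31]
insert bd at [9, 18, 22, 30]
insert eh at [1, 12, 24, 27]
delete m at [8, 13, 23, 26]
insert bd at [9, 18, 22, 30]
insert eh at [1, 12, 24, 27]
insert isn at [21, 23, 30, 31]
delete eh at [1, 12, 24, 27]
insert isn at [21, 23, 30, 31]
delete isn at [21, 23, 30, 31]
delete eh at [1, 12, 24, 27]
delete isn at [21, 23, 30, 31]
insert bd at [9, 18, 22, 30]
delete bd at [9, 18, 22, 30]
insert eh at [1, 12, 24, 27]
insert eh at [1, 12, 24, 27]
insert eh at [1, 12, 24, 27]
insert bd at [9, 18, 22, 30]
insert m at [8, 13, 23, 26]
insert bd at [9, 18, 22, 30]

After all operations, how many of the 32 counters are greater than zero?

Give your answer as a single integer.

Answer: 14

Derivation:
Step 1: insert m at [8, 13, 23, 26] -> counters=[0,0,0,0,0,0,0,0,1,0,0,0,0,1,0,0,0,0,0,0,0,0,0,1,0,0,1,0,0,0,0,0]
Step 2: insert isn at [21, 23, 30, 31] -> counters=[0,0,0,0,0,0,0,0,1,0,0,0,0,1,0,0,0,0,0,0,0,1,0,2,0,0,1,0,0,0,1,1]
Step 3: insert bd at [9, 18, 22, 30] -> counters=[0,0,0,0,0,0,0,0,1,1,0,0,0,1,0,0,0,0,1,0,0,1,1,2,0,0,1,0,0,0,2,1]
Step 4: insert eh at [1, 12, 24, 27] -> counters=[0,1,0,0,0,0,0,0,1,1,0,0,1,1,0,0,0,0,1,0,0,1,1,2,1,0,1,1,0,0,2,1]
Step 5: delete m at [8, 13, 23, 26] -> counters=[0,1,0,0,0,0,0,0,0,1,0,0,1,0,0,0,0,0,1,0,0,1,1,1,1,0,0,1,0,0,2,1]
Step 6: insert bd at [9, 18, 22, 30] -> counters=[0,1,0,0,0,0,0,0,0,2,0,0,1,0,0,0,0,0,2,0,0,1,2,1,1,0,0,1,0,0,3,1]
Step 7: insert eh at [1, 12, 24, 27] -> counters=[0,2,0,0,0,0,0,0,0,2,0,0,2,0,0,0,0,0,2,0,0,1,2,1,2,0,0,2,0,0,3,1]
Step 8: insert isn at [21, 23, 30, 31] -> counters=[0,2,0,0,0,0,0,0,0,2,0,0,2,0,0,0,0,0,2,0,0,2,2,2,2,0,0,2,0,0,4,2]
Step 9: delete eh at [1, 12, 24, 27] -> counters=[0,1,0,0,0,0,0,0,0,2,0,0,1,0,0,0,0,0,2,0,0,2,2,2,1,0,0,1,0,0,4,2]
Step 10: insert isn at [21, 23, 30, 31] -> counters=[0,1,0,0,0,0,0,0,0,2,0,0,1,0,0,0,0,0,2,0,0,3,2,3,1,0,0,1,0,0,5,3]
Step 11: delete isn at [21, 23, 30, 31] -> counters=[0,1,0,0,0,0,0,0,0,2,0,0,1,0,0,0,0,0,2,0,0,2,2,2,1,0,0,1,0,0,4,2]
Step 12: delete eh at [1, 12, 24, 27] -> counters=[0,0,0,0,0,0,0,0,0,2,0,0,0,0,0,0,0,0,2,0,0,2,2,2,0,0,0,0,0,0,4,2]
Step 13: delete isn at [21, 23, 30, 31] -> counters=[0,0,0,0,0,0,0,0,0,2,0,0,0,0,0,0,0,0,2,0,0,1,2,1,0,0,0,0,0,0,3,1]
Step 14: insert bd at [9, 18, 22, 30] -> counters=[0,0,0,0,0,0,0,0,0,3,0,0,0,0,0,0,0,0,3,0,0,1,3,1,0,0,0,0,0,0,4,1]
Step 15: delete bd at [9, 18, 22, 30] -> counters=[0,0,0,0,0,0,0,0,0,2,0,0,0,0,0,0,0,0,2,0,0,1,2,1,0,0,0,0,0,0,3,1]
Step 16: insert eh at [1, 12, 24, 27] -> counters=[0,1,0,0,0,0,0,0,0,2,0,0,1,0,0,0,0,0,2,0,0,1,2,1,1,0,0,1,0,0,3,1]
Step 17: insert eh at [1, 12, 24, 27] -> counters=[0,2,0,0,0,0,0,0,0,2,0,0,2,0,0,0,0,0,2,0,0,1,2,1,2,0,0,2,0,0,3,1]
Step 18: insert eh at [1, 12, 24, 27] -> counters=[0,3,0,0,0,0,0,0,0,2,0,0,3,0,0,0,0,0,2,0,0,1,2,1,3,0,0,3,0,0,3,1]
Step 19: insert bd at [9, 18, 22, 30] -> counters=[0,3,0,0,0,0,0,0,0,3,0,0,3,0,0,0,0,0,3,0,0,1,3,1,3,0,0,3,0,0,4,1]
Step 20: insert m at [8, 13, 23, 26] -> counters=[0,3,0,0,0,0,0,0,1,3,0,0,3,1,0,0,0,0,3,0,0,1,3,2,3,0,1,3,0,0,4,1]
Step 21: insert bd at [9, 18, 22, 30] -> counters=[0,3,0,0,0,0,0,0,1,4,0,0,3,1,0,0,0,0,4,0,0,1,4,2,3,0,1,3,0,0,5,1]
Final counters=[0,3,0,0,0,0,0,0,1,4,0,0,3,1,0,0,0,0,4,0,0,1,4,2,3,0,1,3,0,0,5,1] -> 14 nonzero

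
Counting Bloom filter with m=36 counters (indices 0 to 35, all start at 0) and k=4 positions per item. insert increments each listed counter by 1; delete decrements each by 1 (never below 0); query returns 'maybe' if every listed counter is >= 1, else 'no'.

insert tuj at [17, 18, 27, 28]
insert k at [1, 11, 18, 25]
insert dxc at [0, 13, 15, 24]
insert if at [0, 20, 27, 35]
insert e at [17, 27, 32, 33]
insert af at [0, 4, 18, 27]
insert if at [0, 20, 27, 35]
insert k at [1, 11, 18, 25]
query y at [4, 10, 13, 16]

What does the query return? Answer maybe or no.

Step 1: insert tuj at [17, 18, 27, 28] -> counters=[0,0,0,0,0,0,0,0,0,0,0,0,0,0,0,0,0,1,1,0,0,0,0,0,0,0,0,1,1,0,0,0,0,0,0,0]
Step 2: insert k at [1, 11, 18, 25] -> counters=[0,1,0,0,0,0,0,0,0,0,0,1,0,0,0,0,0,1,2,0,0,0,0,0,0,1,0,1,1,0,0,0,0,0,0,0]
Step 3: insert dxc at [0, 13, 15, 24] -> counters=[1,1,0,0,0,0,0,0,0,0,0,1,0,1,0,1,0,1,2,0,0,0,0,0,1,1,0,1,1,0,0,0,0,0,0,0]
Step 4: insert if at [0, 20, 27, 35] -> counters=[2,1,0,0,0,0,0,0,0,0,0,1,0,1,0,1,0,1,2,0,1,0,0,0,1,1,0,2,1,0,0,0,0,0,0,1]
Step 5: insert e at [17, 27, 32, 33] -> counters=[2,1,0,0,0,0,0,0,0,0,0,1,0,1,0,1,0,2,2,0,1,0,0,0,1,1,0,3,1,0,0,0,1,1,0,1]
Step 6: insert af at [0, 4, 18, 27] -> counters=[3,1,0,0,1,0,0,0,0,0,0,1,0,1,0,1,0,2,3,0,1,0,0,0,1,1,0,4,1,0,0,0,1,1,0,1]
Step 7: insert if at [0, 20, 27, 35] -> counters=[4,1,0,0,1,0,0,0,0,0,0,1,0,1,0,1,0,2,3,0,2,0,0,0,1,1,0,5,1,0,0,0,1,1,0,2]
Step 8: insert k at [1, 11, 18, 25] -> counters=[4,2,0,0,1,0,0,0,0,0,0,2,0,1,0,1,0,2,4,0,2,0,0,0,1,2,0,5,1,0,0,0,1,1,0,2]
Query y: check counters[4]=1 counters[10]=0 counters[13]=1 counters[16]=0 -> no

Answer: no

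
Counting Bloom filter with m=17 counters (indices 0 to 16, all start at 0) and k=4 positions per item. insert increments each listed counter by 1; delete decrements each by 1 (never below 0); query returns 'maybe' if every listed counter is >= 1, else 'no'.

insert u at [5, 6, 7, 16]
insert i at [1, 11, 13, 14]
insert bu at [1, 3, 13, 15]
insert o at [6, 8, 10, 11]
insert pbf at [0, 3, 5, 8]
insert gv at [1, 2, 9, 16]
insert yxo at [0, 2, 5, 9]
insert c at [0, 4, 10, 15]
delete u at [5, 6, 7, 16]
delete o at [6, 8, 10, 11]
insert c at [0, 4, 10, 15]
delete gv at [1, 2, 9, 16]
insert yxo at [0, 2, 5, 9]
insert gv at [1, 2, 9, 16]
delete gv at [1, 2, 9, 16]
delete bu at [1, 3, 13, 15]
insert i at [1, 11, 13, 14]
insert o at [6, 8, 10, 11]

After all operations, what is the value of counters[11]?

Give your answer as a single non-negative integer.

Step 1: insert u at [5, 6, 7, 16] -> counters=[0,0,0,0,0,1,1,1,0,0,0,0,0,0,0,0,1]
Step 2: insert i at [1, 11, 13, 14] -> counters=[0,1,0,0,0,1,1,1,0,0,0,1,0,1,1,0,1]
Step 3: insert bu at [1, 3, 13, 15] -> counters=[0,2,0,1,0,1,1,1,0,0,0,1,0,2,1,1,1]
Step 4: insert o at [6, 8, 10, 11] -> counters=[0,2,0,1,0,1,2,1,1,0,1,2,0,2,1,1,1]
Step 5: insert pbf at [0, 3, 5, 8] -> counters=[1,2,0,2,0,2,2,1,2,0,1,2,0,2,1,1,1]
Step 6: insert gv at [1, 2, 9, 16] -> counters=[1,3,1,2,0,2,2,1,2,1,1,2,0,2,1,1,2]
Step 7: insert yxo at [0, 2, 5, 9] -> counters=[2,3,2,2,0,3,2,1,2,2,1,2,0,2,1,1,2]
Step 8: insert c at [0, 4, 10, 15] -> counters=[3,3,2,2,1,3,2,1,2,2,2,2,0,2,1,2,2]
Step 9: delete u at [5, 6, 7, 16] -> counters=[3,3,2,2,1,2,1,0,2,2,2,2,0,2,1,2,1]
Step 10: delete o at [6, 8, 10, 11] -> counters=[3,3,2,2,1,2,0,0,1,2,1,1,0,2,1,2,1]
Step 11: insert c at [0, 4, 10, 15] -> counters=[4,3,2,2,2,2,0,0,1,2,2,1,0,2,1,3,1]
Step 12: delete gv at [1, 2, 9, 16] -> counters=[4,2,1,2,2,2,0,0,1,1,2,1,0,2,1,3,0]
Step 13: insert yxo at [0, 2, 5, 9] -> counters=[5,2,2,2,2,3,0,0,1,2,2,1,0,2,1,3,0]
Step 14: insert gv at [1, 2, 9, 16] -> counters=[5,3,3,2,2,3,0,0,1,3,2,1,0,2,1,3,1]
Step 15: delete gv at [1, 2, 9, 16] -> counters=[5,2,2,2,2,3,0,0,1,2,2,1,0,2,1,3,0]
Step 16: delete bu at [1, 3, 13, 15] -> counters=[5,1,2,1,2,3,0,0,1,2,2,1,0,1,1,2,0]
Step 17: insert i at [1, 11, 13, 14] -> counters=[5,2,2,1,2,3,0,0,1,2,2,2,0,2,2,2,0]
Step 18: insert o at [6, 8, 10, 11] -> counters=[5,2,2,1,2,3,1,0,2,2,3,3,0,2,2,2,0]
Final counters=[5,2,2,1,2,3,1,0,2,2,3,3,0,2,2,2,0] -> counters[11]=3

Answer: 3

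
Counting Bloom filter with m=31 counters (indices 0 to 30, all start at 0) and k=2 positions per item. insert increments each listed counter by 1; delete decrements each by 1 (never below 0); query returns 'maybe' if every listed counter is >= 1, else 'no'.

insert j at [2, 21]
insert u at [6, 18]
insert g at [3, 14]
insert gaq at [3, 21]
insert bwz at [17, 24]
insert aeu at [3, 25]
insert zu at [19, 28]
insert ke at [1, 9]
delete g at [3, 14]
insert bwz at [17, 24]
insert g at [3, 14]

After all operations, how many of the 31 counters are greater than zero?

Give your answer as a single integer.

Step 1: insert j at [2, 21] -> counters=[0,0,1,0,0,0,0,0,0,0,0,0,0,0,0,0,0,0,0,0,0,1,0,0,0,0,0,0,0,0,0]
Step 2: insert u at [6, 18] -> counters=[0,0,1,0,0,0,1,0,0,0,0,0,0,0,0,0,0,0,1,0,0,1,0,0,0,0,0,0,0,0,0]
Step 3: insert g at [3, 14] -> counters=[0,0,1,1,0,0,1,0,0,0,0,0,0,0,1,0,0,0,1,0,0,1,0,0,0,0,0,0,0,0,0]
Step 4: insert gaq at [3, 21] -> counters=[0,0,1,2,0,0,1,0,0,0,0,0,0,0,1,0,0,0,1,0,0,2,0,0,0,0,0,0,0,0,0]
Step 5: insert bwz at [17, 24] -> counters=[0,0,1,2,0,0,1,0,0,0,0,0,0,0,1,0,0,1,1,0,0,2,0,0,1,0,0,0,0,0,0]
Step 6: insert aeu at [3, 25] -> counters=[0,0,1,3,0,0,1,0,0,0,0,0,0,0,1,0,0,1,1,0,0,2,0,0,1,1,0,0,0,0,0]
Step 7: insert zu at [19, 28] -> counters=[0,0,1,3,0,0,1,0,0,0,0,0,0,0,1,0,0,1,1,1,0,2,0,0,1,1,0,0,1,0,0]
Step 8: insert ke at [1, 9] -> counters=[0,1,1,3,0,0,1,0,0,1,0,0,0,0,1,0,0,1,1,1,0,2,0,0,1,1,0,0,1,0,0]
Step 9: delete g at [3, 14] -> counters=[0,1,1,2,0,0,1,0,0,1,0,0,0,0,0,0,0,1,1,1,0,2,0,0,1,1,0,0,1,0,0]
Step 10: insert bwz at [17, 24] -> counters=[0,1,1,2,0,0,1,0,0,1,0,0,0,0,0,0,0,2,1,1,0,2,0,0,2,1,0,0,1,0,0]
Step 11: insert g at [3, 14] -> counters=[0,1,1,3,0,0,1,0,0,1,0,0,0,0,1,0,0,2,1,1,0,2,0,0,2,1,0,0,1,0,0]
Final counters=[0,1,1,3,0,0,1,0,0,1,0,0,0,0,1,0,0,2,1,1,0,2,0,0,2,1,0,0,1,0,0] -> 13 nonzero

Answer: 13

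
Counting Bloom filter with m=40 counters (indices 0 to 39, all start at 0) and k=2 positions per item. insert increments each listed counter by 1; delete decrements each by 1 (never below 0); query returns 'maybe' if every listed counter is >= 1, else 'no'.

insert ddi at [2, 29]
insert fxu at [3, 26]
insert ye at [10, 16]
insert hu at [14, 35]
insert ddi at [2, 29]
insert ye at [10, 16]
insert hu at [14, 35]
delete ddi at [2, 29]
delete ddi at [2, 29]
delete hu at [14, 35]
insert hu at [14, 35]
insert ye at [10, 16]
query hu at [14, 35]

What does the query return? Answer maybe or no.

Step 1: insert ddi at [2, 29] -> counters=[0,0,1,0,0,0,0,0,0,0,0,0,0,0,0,0,0,0,0,0,0,0,0,0,0,0,0,0,0,1,0,0,0,0,0,0,0,0,0,0]
Step 2: insert fxu at [3, 26] -> counters=[0,0,1,1,0,0,0,0,0,0,0,0,0,0,0,0,0,0,0,0,0,0,0,0,0,0,1,0,0,1,0,0,0,0,0,0,0,0,0,0]
Step 3: insert ye at [10, 16] -> counters=[0,0,1,1,0,0,0,0,0,0,1,0,0,0,0,0,1,0,0,0,0,0,0,0,0,0,1,0,0,1,0,0,0,0,0,0,0,0,0,0]
Step 4: insert hu at [14, 35] -> counters=[0,0,1,1,0,0,0,0,0,0,1,0,0,0,1,0,1,0,0,0,0,0,0,0,0,0,1,0,0,1,0,0,0,0,0,1,0,0,0,0]
Step 5: insert ddi at [2, 29] -> counters=[0,0,2,1,0,0,0,0,0,0,1,0,0,0,1,0,1,0,0,0,0,0,0,0,0,0,1,0,0,2,0,0,0,0,0,1,0,0,0,0]
Step 6: insert ye at [10, 16] -> counters=[0,0,2,1,0,0,0,0,0,0,2,0,0,0,1,0,2,0,0,0,0,0,0,0,0,0,1,0,0,2,0,0,0,0,0,1,0,0,0,0]
Step 7: insert hu at [14, 35] -> counters=[0,0,2,1,0,0,0,0,0,0,2,0,0,0,2,0,2,0,0,0,0,0,0,0,0,0,1,0,0,2,0,0,0,0,0,2,0,0,0,0]
Step 8: delete ddi at [2, 29] -> counters=[0,0,1,1,0,0,0,0,0,0,2,0,0,0,2,0,2,0,0,0,0,0,0,0,0,0,1,0,0,1,0,0,0,0,0,2,0,0,0,0]
Step 9: delete ddi at [2, 29] -> counters=[0,0,0,1,0,0,0,0,0,0,2,0,0,0,2,0,2,0,0,0,0,0,0,0,0,0,1,0,0,0,0,0,0,0,0,2,0,0,0,0]
Step 10: delete hu at [14, 35] -> counters=[0,0,0,1,0,0,0,0,0,0,2,0,0,0,1,0,2,0,0,0,0,0,0,0,0,0,1,0,0,0,0,0,0,0,0,1,0,0,0,0]
Step 11: insert hu at [14, 35] -> counters=[0,0,0,1,0,0,0,0,0,0,2,0,0,0,2,0,2,0,0,0,0,0,0,0,0,0,1,0,0,0,0,0,0,0,0,2,0,0,0,0]
Step 12: insert ye at [10, 16] -> counters=[0,0,0,1,0,0,0,0,0,0,3,0,0,0,2,0,3,0,0,0,0,0,0,0,0,0,1,0,0,0,0,0,0,0,0,2,0,0,0,0]
Query hu: check counters[14]=2 counters[35]=2 -> maybe

Answer: maybe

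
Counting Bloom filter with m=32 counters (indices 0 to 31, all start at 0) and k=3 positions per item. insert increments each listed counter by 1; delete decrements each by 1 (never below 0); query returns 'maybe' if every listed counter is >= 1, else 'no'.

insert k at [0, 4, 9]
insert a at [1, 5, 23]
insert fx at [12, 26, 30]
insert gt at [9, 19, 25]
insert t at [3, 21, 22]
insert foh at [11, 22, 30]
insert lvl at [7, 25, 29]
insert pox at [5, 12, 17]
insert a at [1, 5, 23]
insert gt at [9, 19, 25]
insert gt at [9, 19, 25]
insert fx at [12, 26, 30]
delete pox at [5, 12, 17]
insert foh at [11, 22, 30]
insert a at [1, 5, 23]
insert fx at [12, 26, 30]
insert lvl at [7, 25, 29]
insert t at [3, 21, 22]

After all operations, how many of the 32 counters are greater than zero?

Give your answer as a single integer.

Step 1: insert k at [0, 4, 9] -> counters=[1,0,0,0,1,0,0,0,0,1,0,0,0,0,0,0,0,0,0,0,0,0,0,0,0,0,0,0,0,0,0,0]
Step 2: insert a at [1, 5, 23] -> counters=[1,1,0,0,1,1,0,0,0,1,0,0,0,0,0,0,0,0,0,0,0,0,0,1,0,0,0,0,0,0,0,0]
Step 3: insert fx at [12, 26, 30] -> counters=[1,1,0,0,1,1,0,0,0,1,0,0,1,0,0,0,0,0,0,0,0,0,0,1,0,0,1,0,0,0,1,0]
Step 4: insert gt at [9, 19, 25] -> counters=[1,1,0,0,1,1,0,0,0,2,0,0,1,0,0,0,0,0,0,1,0,0,0,1,0,1,1,0,0,0,1,0]
Step 5: insert t at [3, 21, 22] -> counters=[1,1,0,1,1,1,0,0,0,2,0,0,1,0,0,0,0,0,0,1,0,1,1,1,0,1,1,0,0,0,1,0]
Step 6: insert foh at [11, 22, 30] -> counters=[1,1,0,1,1,1,0,0,0,2,0,1,1,0,0,0,0,0,0,1,0,1,2,1,0,1,1,0,0,0,2,0]
Step 7: insert lvl at [7, 25, 29] -> counters=[1,1,0,1,1,1,0,1,0,2,0,1,1,0,0,0,0,0,0,1,0,1,2,1,0,2,1,0,0,1,2,0]
Step 8: insert pox at [5, 12, 17] -> counters=[1,1,0,1,1,2,0,1,0,2,0,1,2,0,0,0,0,1,0,1,0,1,2,1,0,2,1,0,0,1,2,0]
Step 9: insert a at [1, 5, 23] -> counters=[1,2,0,1,1,3,0,1,0,2,0,1,2,0,0,0,0,1,0,1,0,1,2,2,0,2,1,0,0,1,2,0]
Step 10: insert gt at [9, 19, 25] -> counters=[1,2,0,1,1,3,0,1,0,3,0,1,2,0,0,0,0,1,0,2,0,1,2,2,0,3,1,0,0,1,2,0]
Step 11: insert gt at [9, 19, 25] -> counters=[1,2,0,1,1,3,0,1,0,4,0,1,2,0,0,0,0,1,0,3,0,1,2,2,0,4,1,0,0,1,2,0]
Step 12: insert fx at [12, 26, 30] -> counters=[1,2,0,1,1,3,0,1,0,4,0,1,3,0,0,0,0,1,0,3,0,1,2,2,0,4,2,0,0,1,3,0]
Step 13: delete pox at [5, 12, 17] -> counters=[1,2,0,1,1,2,0,1,0,4,0,1,2,0,0,0,0,0,0,3,0,1,2,2,0,4,2,0,0,1,3,0]
Step 14: insert foh at [11, 22, 30] -> counters=[1,2,0,1,1,2,0,1,0,4,0,2,2,0,0,0,0,0,0,3,0,1,3,2,0,4,2,0,0,1,4,0]
Step 15: insert a at [1, 5, 23] -> counters=[1,3,0,1,1,3,0,1,0,4,0,2,2,0,0,0,0,0,0,3,0,1,3,3,0,4,2,0,0,1,4,0]
Step 16: insert fx at [12, 26, 30] -> counters=[1,3,0,1,1,3,0,1,0,4,0,2,3,0,0,0,0,0,0,3,0,1,3,3,0,4,3,0,0,1,5,0]
Step 17: insert lvl at [7, 25, 29] -> counters=[1,3,0,1,1,3,0,2,0,4,0,2,3,0,0,0,0,0,0,3,0,1,3,3,0,5,3,0,0,2,5,0]
Step 18: insert t at [3, 21, 22] -> counters=[1,3,0,2,1,3,0,2,0,4,0,2,3,0,0,0,0,0,0,3,0,2,4,3,0,5,3,0,0,2,5,0]
Final counters=[1,3,0,2,1,3,0,2,0,4,0,2,3,0,0,0,0,0,0,3,0,2,4,3,0,5,3,0,0,2,5,0] -> 17 nonzero

Answer: 17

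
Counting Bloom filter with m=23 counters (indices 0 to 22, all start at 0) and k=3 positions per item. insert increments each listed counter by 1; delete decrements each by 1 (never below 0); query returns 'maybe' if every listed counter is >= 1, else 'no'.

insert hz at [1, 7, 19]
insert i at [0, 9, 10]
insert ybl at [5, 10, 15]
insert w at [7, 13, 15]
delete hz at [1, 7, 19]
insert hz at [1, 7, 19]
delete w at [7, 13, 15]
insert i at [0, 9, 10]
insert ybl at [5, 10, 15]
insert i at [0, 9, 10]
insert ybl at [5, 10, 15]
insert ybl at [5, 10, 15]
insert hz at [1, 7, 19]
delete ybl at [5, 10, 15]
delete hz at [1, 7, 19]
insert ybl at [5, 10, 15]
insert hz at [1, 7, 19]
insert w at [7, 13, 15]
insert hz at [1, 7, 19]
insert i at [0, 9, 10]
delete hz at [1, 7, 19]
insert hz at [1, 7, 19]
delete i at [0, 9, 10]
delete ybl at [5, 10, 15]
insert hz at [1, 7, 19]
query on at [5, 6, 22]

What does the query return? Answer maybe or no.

Step 1: insert hz at [1, 7, 19] -> counters=[0,1,0,0,0,0,0,1,0,0,0,0,0,0,0,0,0,0,0,1,0,0,0]
Step 2: insert i at [0, 9, 10] -> counters=[1,1,0,0,0,0,0,1,0,1,1,0,0,0,0,0,0,0,0,1,0,0,0]
Step 3: insert ybl at [5, 10, 15] -> counters=[1,1,0,0,0,1,0,1,0,1,2,0,0,0,0,1,0,0,0,1,0,0,0]
Step 4: insert w at [7, 13, 15] -> counters=[1,1,0,0,0,1,0,2,0,1,2,0,0,1,0,2,0,0,0,1,0,0,0]
Step 5: delete hz at [1, 7, 19] -> counters=[1,0,0,0,0,1,0,1,0,1,2,0,0,1,0,2,0,0,0,0,0,0,0]
Step 6: insert hz at [1, 7, 19] -> counters=[1,1,0,0,0,1,0,2,0,1,2,0,0,1,0,2,0,0,0,1,0,0,0]
Step 7: delete w at [7, 13, 15] -> counters=[1,1,0,0,0,1,0,1,0,1,2,0,0,0,0,1,0,0,0,1,0,0,0]
Step 8: insert i at [0, 9, 10] -> counters=[2,1,0,0,0,1,0,1,0,2,3,0,0,0,0,1,0,0,0,1,0,0,0]
Step 9: insert ybl at [5, 10, 15] -> counters=[2,1,0,0,0,2,0,1,0,2,4,0,0,0,0,2,0,0,0,1,0,0,0]
Step 10: insert i at [0, 9, 10] -> counters=[3,1,0,0,0,2,0,1,0,3,5,0,0,0,0,2,0,0,0,1,0,0,0]
Step 11: insert ybl at [5, 10, 15] -> counters=[3,1,0,0,0,3,0,1,0,3,6,0,0,0,0,3,0,0,0,1,0,0,0]
Step 12: insert ybl at [5, 10, 15] -> counters=[3,1,0,0,0,4,0,1,0,3,7,0,0,0,0,4,0,0,0,1,0,0,0]
Step 13: insert hz at [1, 7, 19] -> counters=[3,2,0,0,0,4,0,2,0,3,7,0,0,0,0,4,0,0,0,2,0,0,0]
Step 14: delete ybl at [5, 10, 15] -> counters=[3,2,0,0,0,3,0,2,0,3,6,0,0,0,0,3,0,0,0,2,0,0,0]
Step 15: delete hz at [1, 7, 19] -> counters=[3,1,0,0,0,3,0,1,0,3,6,0,0,0,0,3,0,0,0,1,0,0,0]
Step 16: insert ybl at [5, 10, 15] -> counters=[3,1,0,0,0,4,0,1,0,3,7,0,0,0,0,4,0,0,0,1,0,0,0]
Step 17: insert hz at [1, 7, 19] -> counters=[3,2,0,0,0,4,0,2,0,3,7,0,0,0,0,4,0,0,0,2,0,0,0]
Step 18: insert w at [7, 13, 15] -> counters=[3,2,0,0,0,4,0,3,0,3,7,0,0,1,0,5,0,0,0,2,0,0,0]
Step 19: insert hz at [1, 7, 19] -> counters=[3,3,0,0,0,4,0,4,0,3,7,0,0,1,0,5,0,0,0,3,0,0,0]
Step 20: insert i at [0, 9, 10] -> counters=[4,3,0,0,0,4,0,4,0,4,8,0,0,1,0,5,0,0,0,3,0,0,0]
Step 21: delete hz at [1, 7, 19] -> counters=[4,2,0,0,0,4,0,3,0,4,8,0,0,1,0,5,0,0,0,2,0,0,0]
Step 22: insert hz at [1, 7, 19] -> counters=[4,3,0,0,0,4,0,4,0,4,8,0,0,1,0,5,0,0,0,3,0,0,0]
Step 23: delete i at [0, 9, 10] -> counters=[3,3,0,0,0,4,0,4,0,3,7,0,0,1,0,5,0,0,0,3,0,0,0]
Step 24: delete ybl at [5, 10, 15] -> counters=[3,3,0,0,0,3,0,4,0,3,6,0,0,1,0,4,0,0,0,3,0,0,0]
Step 25: insert hz at [1, 7, 19] -> counters=[3,4,0,0,0,3,0,5,0,3,6,0,0,1,0,4,0,0,0,4,0,0,0]
Query on: check counters[5]=3 counters[6]=0 counters[22]=0 -> no

Answer: no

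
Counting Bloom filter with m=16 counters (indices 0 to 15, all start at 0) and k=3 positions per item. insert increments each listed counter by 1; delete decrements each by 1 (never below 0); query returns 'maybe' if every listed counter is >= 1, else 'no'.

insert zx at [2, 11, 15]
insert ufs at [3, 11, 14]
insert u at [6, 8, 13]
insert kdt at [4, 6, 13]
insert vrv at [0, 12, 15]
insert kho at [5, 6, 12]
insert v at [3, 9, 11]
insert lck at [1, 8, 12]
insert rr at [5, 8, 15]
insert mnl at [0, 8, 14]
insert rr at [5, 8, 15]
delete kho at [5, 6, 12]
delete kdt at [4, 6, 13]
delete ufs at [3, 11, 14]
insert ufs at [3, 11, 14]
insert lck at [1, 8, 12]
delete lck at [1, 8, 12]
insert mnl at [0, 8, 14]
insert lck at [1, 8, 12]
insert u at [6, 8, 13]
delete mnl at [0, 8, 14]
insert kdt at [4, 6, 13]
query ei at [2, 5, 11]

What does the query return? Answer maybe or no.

Answer: maybe

Derivation:
Step 1: insert zx at [2, 11, 15] -> counters=[0,0,1,0,0,0,0,0,0,0,0,1,0,0,0,1]
Step 2: insert ufs at [3, 11, 14] -> counters=[0,0,1,1,0,0,0,0,0,0,0,2,0,0,1,1]
Step 3: insert u at [6, 8, 13] -> counters=[0,0,1,1,0,0,1,0,1,0,0,2,0,1,1,1]
Step 4: insert kdt at [4, 6, 13] -> counters=[0,0,1,1,1,0,2,0,1,0,0,2,0,2,1,1]
Step 5: insert vrv at [0, 12, 15] -> counters=[1,0,1,1,1,0,2,0,1,0,0,2,1,2,1,2]
Step 6: insert kho at [5, 6, 12] -> counters=[1,0,1,1,1,1,3,0,1,0,0,2,2,2,1,2]
Step 7: insert v at [3, 9, 11] -> counters=[1,0,1,2,1,1,3,0,1,1,0,3,2,2,1,2]
Step 8: insert lck at [1, 8, 12] -> counters=[1,1,1,2,1,1,3,0,2,1,0,3,3,2,1,2]
Step 9: insert rr at [5, 8, 15] -> counters=[1,1,1,2,1,2,3,0,3,1,0,3,3,2,1,3]
Step 10: insert mnl at [0, 8, 14] -> counters=[2,1,1,2,1,2,3,0,4,1,0,3,3,2,2,3]
Step 11: insert rr at [5, 8, 15] -> counters=[2,1,1,2,1,3,3,0,5,1,0,3,3,2,2,4]
Step 12: delete kho at [5, 6, 12] -> counters=[2,1,1,2,1,2,2,0,5,1,0,3,2,2,2,4]
Step 13: delete kdt at [4, 6, 13] -> counters=[2,1,1,2,0,2,1,0,5,1,0,3,2,1,2,4]
Step 14: delete ufs at [3, 11, 14] -> counters=[2,1,1,1,0,2,1,0,5,1,0,2,2,1,1,4]
Step 15: insert ufs at [3, 11, 14] -> counters=[2,1,1,2,0,2,1,0,5,1,0,3,2,1,2,4]
Step 16: insert lck at [1, 8, 12] -> counters=[2,2,1,2,0,2,1,0,6,1,0,3,3,1,2,4]
Step 17: delete lck at [1, 8, 12] -> counters=[2,1,1,2,0,2,1,0,5,1,0,3,2,1,2,4]
Step 18: insert mnl at [0, 8, 14] -> counters=[3,1,1,2,0,2,1,0,6,1,0,3,2,1,3,4]
Step 19: insert lck at [1, 8, 12] -> counters=[3,2,1,2,0,2,1,0,7,1,0,3,3,1,3,4]
Step 20: insert u at [6, 8, 13] -> counters=[3,2,1,2,0,2,2,0,8,1,0,3,3,2,3,4]
Step 21: delete mnl at [0, 8, 14] -> counters=[2,2,1,2,0,2,2,0,7,1,0,3,3,2,2,4]
Step 22: insert kdt at [4, 6, 13] -> counters=[2,2,1,2,1,2,3,0,7,1,0,3,3,3,2,4]
Query ei: check counters[2]=1 counters[5]=2 counters[11]=3 -> maybe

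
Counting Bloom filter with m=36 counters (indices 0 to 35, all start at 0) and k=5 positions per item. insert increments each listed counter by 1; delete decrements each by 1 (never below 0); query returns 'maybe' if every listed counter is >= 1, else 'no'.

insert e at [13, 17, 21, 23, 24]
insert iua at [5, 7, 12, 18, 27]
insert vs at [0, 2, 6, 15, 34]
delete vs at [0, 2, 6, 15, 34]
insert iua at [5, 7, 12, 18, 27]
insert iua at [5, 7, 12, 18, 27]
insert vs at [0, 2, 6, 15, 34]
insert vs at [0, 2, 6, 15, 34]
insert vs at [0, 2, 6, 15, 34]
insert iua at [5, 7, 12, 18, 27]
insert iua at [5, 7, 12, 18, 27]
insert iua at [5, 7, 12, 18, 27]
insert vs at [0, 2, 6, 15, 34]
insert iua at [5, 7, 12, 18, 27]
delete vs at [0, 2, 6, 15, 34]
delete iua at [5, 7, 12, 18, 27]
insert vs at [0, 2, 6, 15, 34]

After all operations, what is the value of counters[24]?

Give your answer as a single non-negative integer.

Step 1: insert e at [13, 17, 21, 23, 24] -> counters=[0,0,0,0,0,0,0,0,0,0,0,0,0,1,0,0,0,1,0,0,0,1,0,1,1,0,0,0,0,0,0,0,0,0,0,0]
Step 2: insert iua at [5, 7, 12, 18, 27] -> counters=[0,0,0,0,0,1,0,1,0,0,0,0,1,1,0,0,0,1,1,0,0,1,0,1,1,0,0,1,0,0,0,0,0,0,0,0]
Step 3: insert vs at [0, 2, 6, 15, 34] -> counters=[1,0,1,0,0,1,1,1,0,0,0,0,1,1,0,1,0,1,1,0,0,1,0,1,1,0,0,1,0,0,0,0,0,0,1,0]
Step 4: delete vs at [0, 2, 6, 15, 34] -> counters=[0,0,0,0,0,1,0,1,0,0,0,0,1,1,0,0,0,1,1,0,0,1,0,1,1,0,0,1,0,0,0,0,0,0,0,0]
Step 5: insert iua at [5, 7, 12, 18, 27] -> counters=[0,0,0,0,0,2,0,2,0,0,0,0,2,1,0,0,0,1,2,0,0,1,0,1,1,0,0,2,0,0,0,0,0,0,0,0]
Step 6: insert iua at [5, 7, 12, 18, 27] -> counters=[0,0,0,0,0,3,0,3,0,0,0,0,3,1,0,0,0,1,3,0,0,1,0,1,1,0,0,3,0,0,0,0,0,0,0,0]
Step 7: insert vs at [0, 2, 6, 15, 34] -> counters=[1,0,1,0,0,3,1,3,0,0,0,0,3,1,0,1,0,1,3,0,0,1,0,1,1,0,0,3,0,0,0,0,0,0,1,0]
Step 8: insert vs at [0, 2, 6, 15, 34] -> counters=[2,0,2,0,0,3,2,3,0,0,0,0,3,1,0,2,0,1,3,0,0,1,0,1,1,0,0,3,0,0,0,0,0,0,2,0]
Step 9: insert vs at [0, 2, 6, 15, 34] -> counters=[3,0,3,0,0,3,3,3,0,0,0,0,3,1,0,3,0,1,3,0,0,1,0,1,1,0,0,3,0,0,0,0,0,0,3,0]
Step 10: insert iua at [5, 7, 12, 18, 27] -> counters=[3,0,3,0,0,4,3,4,0,0,0,0,4,1,0,3,0,1,4,0,0,1,0,1,1,0,0,4,0,0,0,0,0,0,3,0]
Step 11: insert iua at [5, 7, 12, 18, 27] -> counters=[3,0,3,0,0,5,3,5,0,0,0,0,5,1,0,3,0,1,5,0,0,1,0,1,1,0,0,5,0,0,0,0,0,0,3,0]
Step 12: insert iua at [5, 7, 12, 18, 27] -> counters=[3,0,3,0,0,6,3,6,0,0,0,0,6,1,0,3,0,1,6,0,0,1,0,1,1,0,0,6,0,0,0,0,0,0,3,0]
Step 13: insert vs at [0, 2, 6, 15, 34] -> counters=[4,0,4,0,0,6,4,6,0,0,0,0,6,1,0,4,0,1,6,0,0,1,0,1,1,0,0,6,0,0,0,0,0,0,4,0]
Step 14: insert iua at [5, 7, 12, 18, 27] -> counters=[4,0,4,0,0,7,4,7,0,0,0,0,7,1,0,4,0,1,7,0,0,1,0,1,1,0,0,7,0,0,0,0,0,0,4,0]
Step 15: delete vs at [0, 2, 6, 15, 34] -> counters=[3,0,3,0,0,7,3,7,0,0,0,0,7,1,0,3,0,1,7,0,0,1,0,1,1,0,0,7,0,0,0,0,0,0,3,0]
Step 16: delete iua at [5, 7, 12, 18, 27] -> counters=[3,0,3,0,0,6,3,6,0,0,0,0,6,1,0,3,0,1,6,0,0,1,0,1,1,0,0,6,0,0,0,0,0,0,3,0]
Step 17: insert vs at [0, 2, 6, 15, 34] -> counters=[4,0,4,0,0,6,4,6,0,0,0,0,6,1,0,4,0,1,6,0,0,1,0,1,1,0,0,6,0,0,0,0,0,0,4,0]
Final counters=[4,0,4,0,0,6,4,6,0,0,0,0,6,1,0,4,0,1,6,0,0,1,0,1,1,0,0,6,0,0,0,0,0,0,4,0] -> counters[24]=1

Answer: 1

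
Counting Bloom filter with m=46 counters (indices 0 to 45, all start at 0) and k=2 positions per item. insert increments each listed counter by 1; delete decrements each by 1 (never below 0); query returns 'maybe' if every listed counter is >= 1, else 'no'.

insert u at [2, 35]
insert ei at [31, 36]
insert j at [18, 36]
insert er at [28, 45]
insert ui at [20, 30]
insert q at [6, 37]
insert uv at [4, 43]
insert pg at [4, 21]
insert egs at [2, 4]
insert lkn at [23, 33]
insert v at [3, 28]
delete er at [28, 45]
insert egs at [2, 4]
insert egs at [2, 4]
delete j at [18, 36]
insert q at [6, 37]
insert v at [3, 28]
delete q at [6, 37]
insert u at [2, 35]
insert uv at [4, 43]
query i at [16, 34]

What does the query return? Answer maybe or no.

Step 1: insert u at [2, 35] -> counters=[0,0,1,0,0,0,0,0,0,0,0,0,0,0,0,0,0,0,0,0,0,0,0,0,0,0,0,0,0,0,0,0,0,0,0,1,0,0,0,0,0,0,0,0,0,0]
Step 2: insert ei at [31, 36] -> counters=[0,0,1,0,0,0,0,0,0,0,0,0,0,0,0,0,0,0,0,0,0,0,0,0,0,0,0,0,0,0,0,1,0,0,0,1,1,0,0,0,0,0,0,0,0,0]
Step 3: insert j at [18, 36] -> counters=[0,0,1,0,0,0,0,0,0,0,0,0,0,0,0,0,0,0,1,0,0,0,0,0,0,0,0,0,0,0,0,1,0,0,0,1,2,0,0,0,0,0,0,0,0,0]
Step 4: insert er at [28, 45] -> counters=[0,0,1,0,0,0,0,0,0,0,0,0,0,0,0,0,0,0,1,0,0,0,0,0,0,0,0,0,1,0,0,1,0,0,0,1,2,0,0,0,0,0,0,0,0,1]
Step 5: insert ui at [20, 30] -> counters=[0,0,1,0,0,0,0,0,0,0,0,0,0,0,0,0,0,0,1,0,1,0,0,0,0,0,0,0,1,0,1,1,0,0,0,1,2,0,0,0,0,0,0,0,0,1]
Step 6: insert q at [6, 37] -> counters=[0,0,1,0,0,0,1,0,0,0,0,0,0,0,0,0,0,0,1,0,1,0,0,0,0,0,0,0,1,0,1,1,0,0,0,1,2,1,0,0,0,0,0,0,0,1]
Step 7: insert uv at [4, 43] -> counters=[0,0,1,0,1,0,1,0,0,0,0,0,0,0,0,0,0,0,1,0,1,0,0,0,0,0,0,0,1,0,1,1,0,0,0,1,2,1,0,0,0,0,0,1,0,1]
Step 8: insert pg at [4, 21] -> counters=[0,0,1,0,2,0,1,0,0,0,0,0,0,0,0,0,0,0,1,0,1,1,0,0,0,0,0,0,1,0,1,1,0,0,0,1,2,1,0,0,0,0,0,1,0,1]
Step 9: insert egs at [2, 4] -> counters=[0,0,2,0,3,0,1,0,0,0,0,0,0,0,0,0,0,0,1,0,1,1,0,0,0,0,0,0,1,0,1,1,0,0,0,1,2,1,0,0,0,0,0,1,0,1]
Step 10: insert lkn at [23, 33] -> counters=[0,0,2,0,3,0,1,0,0,0,0,0,0,0,0,0,0,0,1,0,1,1,0,1,0,0,0,0,1,0,1,1,0,1,0,1,2,1,0,0,0,0,0,1,0,1]
Step 11: insert v at [3, 28] -> counters=[0,0,2,1,3,0,1,0,0,0,0,0,0,0,0,0,0,0,1,0,1,1,0,1,0,0,0,0,2,0,1,1,0,1,0,1,2,1,0,0,0,0,0,1,0,1]
Step 12: delete er at [28, 45] -> counters=[0,0,2,1,3,0,1,0,0,0,0,0,0,0,0,0,0,0,1,0,1,1,0,1,0,0,0,0,1,0,1,1,0,1,0,1,2,1,0,0,0,0,0,1,0,0]
Step 13: insert egs at [2, 4] -> counters=[0,0,3,1,4,0,1,0,0,0,0,0,0,0,0,0,0,0,1,0,1,1,0,1,0,0,0,0,1,0,1,1,0,1,0,1,2,1,0,0,0,0,0,1,0,0]
Step 14: insert egs at [2, 4] -> counters=[0,0,4,1,5,0,1,0,0,0,0,0,0,0,0,0,0,0,1,0,1,1,0,1,0,0,0,0,1,0,1,1,0,1,0,1,2,1,0,0,0,0,0,1,0,0]
Step 15: delete j at [18, 36] -> counters=[0,0,4,1,5,0,1,0,0,0,0,0,0,0,0,0,0,0,0,0,1,1,0,1,0,0,0,0,1,0,1,1,0,1,0,1,1,1,0,0,0,0,0,1,0,0]
Step 16: insert q at [6, 37] -> counters=[0,0,4,1,5,0,2,0,0,0,0,0,0,0,0,0,0,0,0,0,1,1,0,1,0,0,0,0,1,0,1,1,0,1,0,1,1,2,0,0,0,0,0,1,0,0]
Step 17: insert v at [3, 28] -> counters=[0,0,4,2,5,0,2,0,0,0,0,0,0,0,0,0,0,0,0,0,1,1,0,1,0,0,0,0,2,0,1,1,0,1,0,1,1,2,0,0,0,0,0,1,0,0]
Step 18: delete q at [6, 37] -> counters=[0,0,4,2,5,0,1,0,0,0,0,0,0,0,0,0,0,0,0,0,1,1,0,1,0,0,0,0,2,0,1,1,0,1,0,1,1,1,0,0,0,0,0,1,0,0]
Step 19: insert u at [2, 35] -> counters=[0,0,5,2,5,0,1,0,0,0,0,0,0,0,0,0,0,0,0,0,1,1,0,1,0,0,0,0,2,0,1,1,0,1,0,2,1,1,0,0,0,0,0,1,0,0]
Step 20: insert uv at [4, 43] -> counters=[0,0,5,2,6,0,1,0,0,0,0,0,0,0,0,0,0,0,0,0,1,1,0,1,0,0,0,0,2,0,1,1,0,1,0,2,1,1,0,0,0,0,0,2,0,0]
Query i: check counters[16]=0 counters[34]=0 -> no

Answer: no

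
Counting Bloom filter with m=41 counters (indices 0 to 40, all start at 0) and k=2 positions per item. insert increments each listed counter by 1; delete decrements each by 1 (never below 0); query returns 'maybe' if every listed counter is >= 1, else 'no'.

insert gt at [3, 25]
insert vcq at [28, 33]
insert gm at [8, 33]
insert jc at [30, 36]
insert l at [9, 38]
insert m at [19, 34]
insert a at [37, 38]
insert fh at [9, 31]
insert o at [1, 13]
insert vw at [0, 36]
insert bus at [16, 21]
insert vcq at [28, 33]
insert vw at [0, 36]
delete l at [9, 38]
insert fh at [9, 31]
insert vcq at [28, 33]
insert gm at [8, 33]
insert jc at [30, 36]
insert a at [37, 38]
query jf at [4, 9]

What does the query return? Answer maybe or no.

Step 1: insert gt at [3, 25] -> counters=[0,0,0,1,0,0,0,0,0,0,0,0,0,0,0,0,0,0,0,0,0,0,0,0,0,1,0,0,0,0,0,0,0,0,0,0,0,0,0,0,0]
Step 2: insert vcq at [28, 33] -> counters=[0,0,0,1,0,0,0,0,0,0,0,0,0,0,0,0,0,0,0,0,0,0,0,0,0,1,0,0,1,0,0,0,0,1,0,0,0,0,0,0,0]
Step 3: insert gm at [8, 33] -> counters=[0,0,0,1,0,0,0,0,1,0,0,0,0,0,0,0,0,0,0,0,0,0,0,0,0,1,0,0,1,0,0,0,0,2,0,0,0,0,0,0,0]
Step 4: insert jc at [30, 36] -> counters=[0,0,0,1,0,0,0,0,1,0,0,0,0,0,0,0,0,0,0,0,0,0,0,0,0,1,0,0,1,0,1,0,0,2,0,0,1,0,0,0,0]
Step 5: insert l at [9, 38] -> counters=[0,0,0,1,0,0,0,0,1,1,0,0,0,0,0,0,0,0,0,0,0,0,0,0,0,1,0,0,1,0,1,0,0,2,0,0,1,0,1,0,0]
Step 6: insert m at [19, 34] -> counters=[0,0,0,1,0,0,0,0,1,1,0,0,0,0,0,0,0,0,0,1,0,0,0,0,0,1,0,0,1,0,1,0,0,2,1,0,1,0,1,0,0]
Step 7: insert a at [37, 38] -> counters=[0,0,0,1,0,0,0,0,1,1,0,0,0,0,0,0,0,0,0,1,0,0,0,0,0,1,0,0,1,0,1,0,0,2,1,0,1,1,2,0,0]
Step 8: insert fh at [9, 31] -> counters=[0,0,0,1,0,0,0,0,1,2,0,0,0,0,0,0,0,0,0,1,0,0,0,0,0,1,0,0,1,0,1,1,0,2,1,0,1,1,2,0,0]
Step 9: insert o at [1, 13] -> counters=[0,1,0,1,0,0,0,0,1,2,0,0,0,1,0,0,0,0,0,1,0,0,0,0,0,1,0,0,1,0,1,1,0,2,1,0,1,1,2,0,0]
Step 10: insert vw at [0, 36] -> counters=[1,1,0,1,0,0,0,0,1,2,0,0,0,1,0,0,0,0,0,1,0,0,0,0,0,1,0,0,1,0,1,1,0,2,1,0,2,1,2,0,0]
Step 11: insert bus at [16, 21] -> counters=[1,1,0,1,0,0,0,0,1,2,0,0,0,1,0,0,1,0,0,1,0,1,0,0,0,1,0,0,1,0,1,1,0,2,1,0,2,1,2,0,0]
Step 12: insert vcq at [28, 33] -> counters=[1,1,0,1,0,0,0,0,1,2,0,0,0,1,0,0,1,0,0,1,0,1,0,0,0,1,0,0,2,0,1,1,0,3,1,0,2,1,2,0,0]
Step 13: insert vw at [0, 36] -> counters=[2,1,0,1,0,0,0,0,1,2,0,0,0,1,0,0,1,0,0,1,0,1,0,0,0,1,0,0,2,0,1,1,0,3,1,0,3,1,2,0,0]
Step 14: delete l at [9, 38] -> counters=[2,1,0,1,0,0,0,0,1,1,0,0,0,1,0,0,1,0,0,1,0,1,0,0,0,1,0,0,2,0,1,1,0,3,1,0,3,1,1,0,0]
Step 15: insert fh at [9, 31] -> counters=[2,1,0,1,0,0,0,0,1,2,0,0,0,1,0,0,1,0,0,1,0,1,0,0,0,1,0,0,2,0,1,2,0,3,1,0,3,1,1,0,0]
Step 16: insert vcq at [28, 33] -> counters=[2,1,0,1,0,0,0,0,1,2,0,0,0,1,0,0,1,0,0,1,0,1,0,0,0,1,0,0,3,0,1,2,0,4,1,0,3,1,1,0,0]
Step 17: insert gm at [8, 33] -> counters=[2,1,0,1,0,0,0,0,2,2,0,0,0,1,0,0,1,0,0,1,0,1,0,0,0,1,0,0,3,0,1,2,0,5,1,0,3,1,1,0,0]
Step 18: insert jc at [30, 36] -> counters=[2,1,0,1,0,0,0,0,2,2,0,0,0,1,0,0,1,0,0,1,0,1,0,0,0,1,0,0,3,0,2,2,0,5,1,0,4,1,1,0,0]
Step 19: insert a at [37, 38] -> counters=[2,1,0,1,0,0,0,0,2,2,0,0,0,1,0,0,1,0,0,1,0,1,0,0,0,1,0,0,3,0,2,2,0,5,1,0,4,2,2,0,0]
Query jf: check counters[4]=0 counters[9]=2 -> no

Answer: no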